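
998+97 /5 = 5087 /5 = 1017.40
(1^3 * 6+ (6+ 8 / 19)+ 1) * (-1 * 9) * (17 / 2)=-39015 / 38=-1026.71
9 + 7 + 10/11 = 186/11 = 16.91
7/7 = 1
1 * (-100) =-100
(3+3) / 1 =6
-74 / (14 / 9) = -333 / 7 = -47.57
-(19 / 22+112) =-2483 / 22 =-112.86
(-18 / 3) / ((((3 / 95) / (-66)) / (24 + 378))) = 5041080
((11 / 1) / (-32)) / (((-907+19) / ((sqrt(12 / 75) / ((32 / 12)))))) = 11 / 189440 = 0.00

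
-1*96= -96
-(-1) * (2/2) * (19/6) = 19/6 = 3.17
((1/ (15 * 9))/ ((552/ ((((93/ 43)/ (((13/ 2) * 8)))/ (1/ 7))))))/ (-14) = -31/ 111084480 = -0.00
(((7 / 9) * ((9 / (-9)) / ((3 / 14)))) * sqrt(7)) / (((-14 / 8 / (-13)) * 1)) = -728 * sqrt(7) / 27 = -71.34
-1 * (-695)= 695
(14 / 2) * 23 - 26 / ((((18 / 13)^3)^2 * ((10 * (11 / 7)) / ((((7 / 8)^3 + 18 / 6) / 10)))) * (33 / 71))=50828477506808029 / 316068795187200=160.81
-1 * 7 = -7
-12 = -12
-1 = -1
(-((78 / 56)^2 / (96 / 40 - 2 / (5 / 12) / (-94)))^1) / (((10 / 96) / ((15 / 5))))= -22.80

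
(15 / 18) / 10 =1 / 12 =0.08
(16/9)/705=16/6345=0.00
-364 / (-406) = 26 / 29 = 0.90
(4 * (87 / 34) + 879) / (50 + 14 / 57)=17.70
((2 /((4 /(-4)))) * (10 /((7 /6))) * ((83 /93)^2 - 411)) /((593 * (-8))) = -17739250 /11967333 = -1.48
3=3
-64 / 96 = -2 / 3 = -0.67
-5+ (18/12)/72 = -239/48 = -4.98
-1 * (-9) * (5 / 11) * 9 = 405 / 11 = 36.82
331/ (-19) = -331/ 19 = -17.42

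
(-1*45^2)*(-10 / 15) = 1350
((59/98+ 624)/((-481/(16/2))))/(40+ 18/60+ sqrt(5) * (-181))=75901640/29403398983+ 4431676400 * sqrt(5)/382244186779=0.03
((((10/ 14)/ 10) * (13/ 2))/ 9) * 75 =3.87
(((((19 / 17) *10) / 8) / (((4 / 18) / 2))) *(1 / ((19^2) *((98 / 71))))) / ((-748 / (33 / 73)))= -0.00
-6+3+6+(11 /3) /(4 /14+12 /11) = 1801 /318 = 5.66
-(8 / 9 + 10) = -98 / 9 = -10.89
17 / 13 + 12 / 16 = 107 / 52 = 2.06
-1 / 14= -0.07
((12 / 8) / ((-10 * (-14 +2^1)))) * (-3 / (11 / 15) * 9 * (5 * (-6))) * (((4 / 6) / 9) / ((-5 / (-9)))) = 81 / 44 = 1.84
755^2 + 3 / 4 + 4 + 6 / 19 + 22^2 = 43359069 / 76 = 570514.07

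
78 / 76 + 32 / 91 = 4765 / 3458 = 1.38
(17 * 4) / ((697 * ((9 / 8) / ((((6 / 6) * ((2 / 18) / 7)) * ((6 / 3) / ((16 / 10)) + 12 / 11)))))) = 824 / 255717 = 0.00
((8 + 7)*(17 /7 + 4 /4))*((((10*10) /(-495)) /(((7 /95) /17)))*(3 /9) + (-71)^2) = 417917560 /1617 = 258452.42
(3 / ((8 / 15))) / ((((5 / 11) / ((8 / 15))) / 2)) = 66 / 5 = 13.20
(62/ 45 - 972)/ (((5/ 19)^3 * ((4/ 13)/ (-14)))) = 13631226791/ 5625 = 2423329.21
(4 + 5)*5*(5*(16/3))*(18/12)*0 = 0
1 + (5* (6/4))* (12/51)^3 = 5393/4913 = 1.10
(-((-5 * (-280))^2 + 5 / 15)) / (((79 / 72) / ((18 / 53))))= -2540160432 / 4187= -606677.92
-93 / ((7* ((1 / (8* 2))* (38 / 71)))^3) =-17042290176 / 2352637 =-7243.91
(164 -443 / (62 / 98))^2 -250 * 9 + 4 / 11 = 3015784513 / 10571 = 285288.48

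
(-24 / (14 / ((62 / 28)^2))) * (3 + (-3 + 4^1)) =-11532 / 343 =-33.62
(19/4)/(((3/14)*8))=133/48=2.77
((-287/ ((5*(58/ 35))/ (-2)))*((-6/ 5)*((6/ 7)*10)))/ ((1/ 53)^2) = -58045176/ 29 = -2001557.79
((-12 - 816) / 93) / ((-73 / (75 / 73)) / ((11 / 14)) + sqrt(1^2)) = 227700 / 2287211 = 0.10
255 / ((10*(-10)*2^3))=-51 / 160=-0.32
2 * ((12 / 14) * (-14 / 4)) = -6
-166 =-166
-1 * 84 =-84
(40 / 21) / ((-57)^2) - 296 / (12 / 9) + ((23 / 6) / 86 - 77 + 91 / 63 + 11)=-3362310659 / 11735388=-286.51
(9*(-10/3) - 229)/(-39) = 259/39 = 6.64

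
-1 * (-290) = 290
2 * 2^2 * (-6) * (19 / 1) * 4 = -3648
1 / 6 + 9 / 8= 31 / 24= 1.29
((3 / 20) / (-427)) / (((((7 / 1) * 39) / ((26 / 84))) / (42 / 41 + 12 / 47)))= -411 / 806372420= -0.00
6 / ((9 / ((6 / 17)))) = 0.24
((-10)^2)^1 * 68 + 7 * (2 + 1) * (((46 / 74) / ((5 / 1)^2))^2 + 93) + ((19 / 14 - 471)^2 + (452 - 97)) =38516640062989 / 167702500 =229672.43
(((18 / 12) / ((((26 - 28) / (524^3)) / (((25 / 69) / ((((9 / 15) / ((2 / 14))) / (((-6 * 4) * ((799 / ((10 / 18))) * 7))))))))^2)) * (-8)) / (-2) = 7136331902238526372823040000 / 529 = 13490230439014227547869640.00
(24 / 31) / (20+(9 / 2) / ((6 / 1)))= 96 / 2573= 0.04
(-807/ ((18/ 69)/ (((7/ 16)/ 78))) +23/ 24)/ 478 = -13639/ 397696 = -0.03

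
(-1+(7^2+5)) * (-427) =-22631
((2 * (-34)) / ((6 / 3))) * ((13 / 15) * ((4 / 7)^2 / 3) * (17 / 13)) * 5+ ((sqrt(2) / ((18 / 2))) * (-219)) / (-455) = -20.89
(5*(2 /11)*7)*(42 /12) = 245 /11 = 22.27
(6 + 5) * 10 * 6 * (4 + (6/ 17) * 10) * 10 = 844800/ 17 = 49694.12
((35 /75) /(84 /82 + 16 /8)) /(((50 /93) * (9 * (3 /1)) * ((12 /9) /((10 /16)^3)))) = 287 /147456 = 0.00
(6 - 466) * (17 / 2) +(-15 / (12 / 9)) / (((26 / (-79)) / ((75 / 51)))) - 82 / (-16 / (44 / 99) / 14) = -60908629 / 15912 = -3827.84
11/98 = 0.11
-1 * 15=-15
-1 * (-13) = 13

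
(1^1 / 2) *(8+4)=6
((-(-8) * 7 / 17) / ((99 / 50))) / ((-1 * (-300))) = 28 / 5049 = 0.01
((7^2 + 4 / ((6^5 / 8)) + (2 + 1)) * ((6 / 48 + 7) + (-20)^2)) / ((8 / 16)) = 41158709 / 972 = 42344.35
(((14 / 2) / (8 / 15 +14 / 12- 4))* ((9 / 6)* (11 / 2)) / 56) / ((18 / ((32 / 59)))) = -0.01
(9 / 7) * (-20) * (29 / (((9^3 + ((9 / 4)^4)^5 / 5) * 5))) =-637716744110080 / 9459079139175689583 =-0.00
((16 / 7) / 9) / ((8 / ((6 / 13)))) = 4 / 273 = 0.01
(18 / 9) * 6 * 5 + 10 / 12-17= 263 / 6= 43.83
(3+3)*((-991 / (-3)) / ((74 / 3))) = 2973 / 37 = 80.35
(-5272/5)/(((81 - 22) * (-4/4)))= 5272/295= 17.87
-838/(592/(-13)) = 5447/296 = 18.40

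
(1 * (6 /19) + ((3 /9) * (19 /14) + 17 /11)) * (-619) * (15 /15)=-12571271 /8778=-1432.13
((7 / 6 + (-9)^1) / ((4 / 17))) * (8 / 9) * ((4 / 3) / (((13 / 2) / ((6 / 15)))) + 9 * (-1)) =1389461 / 5265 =263.91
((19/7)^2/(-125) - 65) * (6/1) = -2390916/6125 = -390.35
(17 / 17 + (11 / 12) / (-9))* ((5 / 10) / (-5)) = -97 / 1080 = -0.09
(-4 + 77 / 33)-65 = -200 / 3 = -66.67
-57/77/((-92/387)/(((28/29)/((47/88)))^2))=434827008/42728687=10.18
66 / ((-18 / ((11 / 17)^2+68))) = -72501 / 289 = -250.87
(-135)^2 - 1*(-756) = 18981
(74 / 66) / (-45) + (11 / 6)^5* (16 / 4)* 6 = 8857361 / 17820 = 497.05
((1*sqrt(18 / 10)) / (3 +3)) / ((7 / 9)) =9*sqrt(5) / 70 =0.29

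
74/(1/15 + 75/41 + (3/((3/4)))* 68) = 22755/84223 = 0.27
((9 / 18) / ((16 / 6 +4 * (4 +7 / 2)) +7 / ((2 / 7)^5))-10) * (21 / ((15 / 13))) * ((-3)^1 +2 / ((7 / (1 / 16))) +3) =-1780391 / 547820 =-3.25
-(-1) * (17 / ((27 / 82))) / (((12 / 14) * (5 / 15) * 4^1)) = 4879 / 108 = 45.18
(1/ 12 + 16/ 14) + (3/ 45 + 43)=44.29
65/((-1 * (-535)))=0.12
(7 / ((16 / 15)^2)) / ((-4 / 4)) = -1575 / 256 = -6.15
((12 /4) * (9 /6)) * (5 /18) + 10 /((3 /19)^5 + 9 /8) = 180757171 /17829468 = 10.14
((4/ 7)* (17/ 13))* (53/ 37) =3604/ 3367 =1.07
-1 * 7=-7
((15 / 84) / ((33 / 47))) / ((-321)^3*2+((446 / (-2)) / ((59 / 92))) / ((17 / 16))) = -235705 / 61308423073128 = -0.00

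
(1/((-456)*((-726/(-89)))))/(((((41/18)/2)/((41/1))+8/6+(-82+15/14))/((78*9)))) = 218673/92194498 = 0.00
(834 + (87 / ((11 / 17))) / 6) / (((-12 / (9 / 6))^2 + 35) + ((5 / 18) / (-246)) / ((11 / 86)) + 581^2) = 20856987 / 8223371425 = 0.00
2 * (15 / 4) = 7.50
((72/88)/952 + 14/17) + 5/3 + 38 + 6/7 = 1298995/31416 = 41.35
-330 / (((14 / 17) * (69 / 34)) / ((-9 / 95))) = 57222 / 3059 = 18.71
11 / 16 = 0.69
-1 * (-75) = 75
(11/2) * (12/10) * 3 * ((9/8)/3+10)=8217/40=205.42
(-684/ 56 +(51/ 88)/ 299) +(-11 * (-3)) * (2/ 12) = -1236307/ 184184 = -6.71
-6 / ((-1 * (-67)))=-6 / 67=-0.09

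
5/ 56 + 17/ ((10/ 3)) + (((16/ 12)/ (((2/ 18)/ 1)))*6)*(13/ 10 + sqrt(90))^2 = 2808*sqrt(10)/ 5 + 9249617/ 1400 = 8382.80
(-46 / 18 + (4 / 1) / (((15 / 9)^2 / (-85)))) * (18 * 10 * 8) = -179936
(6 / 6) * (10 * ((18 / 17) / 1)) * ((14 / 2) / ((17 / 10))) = 12600 / 289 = 43.60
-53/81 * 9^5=-38637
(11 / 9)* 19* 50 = 10450 / 9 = 1161.11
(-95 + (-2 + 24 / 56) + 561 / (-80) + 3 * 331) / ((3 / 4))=1185.89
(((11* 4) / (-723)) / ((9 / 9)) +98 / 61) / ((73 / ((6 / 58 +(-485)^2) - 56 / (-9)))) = 4185322781920 / 840294459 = 4980.78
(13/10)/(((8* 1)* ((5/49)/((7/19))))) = 4459/7600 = 0.59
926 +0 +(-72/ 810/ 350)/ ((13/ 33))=926.00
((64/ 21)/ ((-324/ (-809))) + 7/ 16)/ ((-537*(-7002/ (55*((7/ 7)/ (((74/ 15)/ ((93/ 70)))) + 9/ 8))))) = 1288879735/ 7853200314624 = 0.00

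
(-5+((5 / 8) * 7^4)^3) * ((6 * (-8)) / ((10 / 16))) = -1038096538539 / 4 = -259524134634.75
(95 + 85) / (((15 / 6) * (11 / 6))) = 432 / 11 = 39.27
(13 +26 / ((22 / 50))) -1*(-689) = 8372 / 11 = 761.09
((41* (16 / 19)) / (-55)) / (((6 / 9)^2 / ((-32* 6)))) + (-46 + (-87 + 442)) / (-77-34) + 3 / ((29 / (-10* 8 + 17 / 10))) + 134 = 394.30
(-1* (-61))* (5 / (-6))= -305 / 6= -50.83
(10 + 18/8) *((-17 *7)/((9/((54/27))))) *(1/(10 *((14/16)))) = -1666/45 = -37.02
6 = 6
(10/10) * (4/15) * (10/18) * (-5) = -0.74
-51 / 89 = -0.57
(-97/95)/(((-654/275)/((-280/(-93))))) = 746900/577809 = 1.29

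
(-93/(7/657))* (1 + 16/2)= -549909/7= -78558.43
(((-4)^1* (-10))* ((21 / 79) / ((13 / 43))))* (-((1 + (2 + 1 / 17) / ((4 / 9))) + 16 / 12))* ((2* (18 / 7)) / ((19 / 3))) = -65991240 / 331721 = -198.94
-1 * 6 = -6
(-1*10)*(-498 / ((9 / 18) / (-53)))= -527880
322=322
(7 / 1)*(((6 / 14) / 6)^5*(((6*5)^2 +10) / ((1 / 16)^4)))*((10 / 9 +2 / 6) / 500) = 173056 / 77175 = 2.24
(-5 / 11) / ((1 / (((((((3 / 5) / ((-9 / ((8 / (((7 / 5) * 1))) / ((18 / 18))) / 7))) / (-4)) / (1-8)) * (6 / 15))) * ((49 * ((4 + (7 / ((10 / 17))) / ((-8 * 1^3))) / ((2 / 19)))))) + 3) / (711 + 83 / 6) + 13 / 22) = -387539390 / 507303563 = -0.76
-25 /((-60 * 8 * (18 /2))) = 0.01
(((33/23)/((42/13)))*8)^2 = 12.62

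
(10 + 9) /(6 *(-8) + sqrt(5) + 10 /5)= -874 /2111 -19 *sqrt(5) /2111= -0.43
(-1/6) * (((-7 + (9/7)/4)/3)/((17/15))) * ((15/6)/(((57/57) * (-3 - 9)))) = -275/4032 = -0.07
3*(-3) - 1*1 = -10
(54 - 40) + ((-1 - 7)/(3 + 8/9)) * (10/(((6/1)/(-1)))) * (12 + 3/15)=1954/35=55.83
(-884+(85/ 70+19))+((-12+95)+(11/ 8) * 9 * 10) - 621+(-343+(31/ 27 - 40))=-1254875/ 756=-1659.89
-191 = -191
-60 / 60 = -1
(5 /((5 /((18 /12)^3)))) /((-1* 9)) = -3 /8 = -0.38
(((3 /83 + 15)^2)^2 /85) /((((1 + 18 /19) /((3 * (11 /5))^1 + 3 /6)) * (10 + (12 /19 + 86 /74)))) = 31088079678210048 /167227699249675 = 185.90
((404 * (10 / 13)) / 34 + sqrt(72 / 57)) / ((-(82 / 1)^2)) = -505 / 371501 - sqrt(114) / 63878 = -0.00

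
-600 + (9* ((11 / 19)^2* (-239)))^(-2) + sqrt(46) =-593.22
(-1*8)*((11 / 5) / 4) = -22 / 5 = -4.40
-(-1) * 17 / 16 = 17 / 16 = 1.06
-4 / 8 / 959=-1 / 1918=-0.00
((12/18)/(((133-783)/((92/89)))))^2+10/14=37649562373/52709304375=0.71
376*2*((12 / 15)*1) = 3008 / 5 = 601.60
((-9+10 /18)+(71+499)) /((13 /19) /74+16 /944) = 419249516 /19557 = 21437.31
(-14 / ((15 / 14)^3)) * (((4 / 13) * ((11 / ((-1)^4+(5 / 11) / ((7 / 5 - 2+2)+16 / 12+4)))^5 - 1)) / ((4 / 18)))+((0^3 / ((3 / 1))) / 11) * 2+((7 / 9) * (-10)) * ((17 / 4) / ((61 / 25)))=-9582226501409003697789457 / 5233463066002594410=-1830953.31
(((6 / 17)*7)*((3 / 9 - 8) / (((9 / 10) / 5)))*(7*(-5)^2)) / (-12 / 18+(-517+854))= -2817500 / 51459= -54.75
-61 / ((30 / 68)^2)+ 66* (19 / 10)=-188.00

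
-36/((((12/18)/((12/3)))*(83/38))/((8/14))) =-32832/581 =-56.51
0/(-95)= 0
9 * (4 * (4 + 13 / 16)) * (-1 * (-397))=275121 / 4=68780.25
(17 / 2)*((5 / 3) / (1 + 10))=1.29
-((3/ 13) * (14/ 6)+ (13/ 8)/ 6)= -505/ 624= -0.81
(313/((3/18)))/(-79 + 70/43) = -26918/1109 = -24.27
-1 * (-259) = 259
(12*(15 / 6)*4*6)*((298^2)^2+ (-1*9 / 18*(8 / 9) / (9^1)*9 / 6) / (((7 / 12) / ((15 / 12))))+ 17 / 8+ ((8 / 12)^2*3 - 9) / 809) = 32154674268160310 / 5663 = 5678028300928.89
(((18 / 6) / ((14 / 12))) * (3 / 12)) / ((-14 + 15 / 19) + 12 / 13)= -2223 / 42490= -0.05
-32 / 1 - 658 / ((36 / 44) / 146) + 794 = -1049890 / 9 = -116654.44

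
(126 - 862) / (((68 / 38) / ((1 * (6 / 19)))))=-2208 / 17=-129.88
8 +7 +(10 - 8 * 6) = -23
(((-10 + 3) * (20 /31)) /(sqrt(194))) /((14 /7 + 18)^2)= -7 * sqrt(194) /120280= -0.00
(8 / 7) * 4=32 / 7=4.57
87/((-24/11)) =-319/8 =-39.88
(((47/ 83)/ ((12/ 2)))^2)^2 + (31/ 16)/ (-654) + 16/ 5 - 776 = -51809881942066727/ 67041522577440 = -772.80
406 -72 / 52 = 5260 / 13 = 404.62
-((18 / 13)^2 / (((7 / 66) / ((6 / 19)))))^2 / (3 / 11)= -60360360192 / 505215529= -119.47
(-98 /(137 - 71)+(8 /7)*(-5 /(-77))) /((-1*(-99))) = -2281 /160083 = -0.01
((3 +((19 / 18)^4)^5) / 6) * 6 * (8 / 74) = 75834682106734192716667729 / 117921185001663723113545728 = 0.64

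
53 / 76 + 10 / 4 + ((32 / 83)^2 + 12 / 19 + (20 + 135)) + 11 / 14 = 585524203 / 3664948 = 159.76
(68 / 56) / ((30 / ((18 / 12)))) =0.06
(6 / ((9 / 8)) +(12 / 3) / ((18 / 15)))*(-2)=-52 / 3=-17.33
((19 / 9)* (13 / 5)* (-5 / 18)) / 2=-247 / 324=-0.76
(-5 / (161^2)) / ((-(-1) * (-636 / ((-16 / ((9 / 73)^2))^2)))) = 9087437120 / 27040761279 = 0.34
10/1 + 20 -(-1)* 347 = 377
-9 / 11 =-0.82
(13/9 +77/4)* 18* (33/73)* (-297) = -7301745/146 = -50011.95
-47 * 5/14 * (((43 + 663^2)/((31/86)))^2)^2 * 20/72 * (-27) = 1800408646674689074777169495577600/6464647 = 278500689469152619590392100.00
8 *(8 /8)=8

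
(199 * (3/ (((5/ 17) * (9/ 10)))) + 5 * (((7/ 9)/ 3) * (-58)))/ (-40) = -7358/ 135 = -54.50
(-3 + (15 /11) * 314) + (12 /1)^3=23685 /11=2153.18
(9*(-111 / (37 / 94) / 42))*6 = -2538 / 7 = -362.57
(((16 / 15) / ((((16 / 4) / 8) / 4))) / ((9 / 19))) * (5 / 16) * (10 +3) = 1976 / 27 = 73.19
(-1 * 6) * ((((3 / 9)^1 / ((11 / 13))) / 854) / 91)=-1 / 32879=-0.00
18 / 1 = 18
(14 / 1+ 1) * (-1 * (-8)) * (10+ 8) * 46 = 99360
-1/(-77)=1/77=0.01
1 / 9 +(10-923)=-8216 / 9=-912.89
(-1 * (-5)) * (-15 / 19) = -75 / 19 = -3.95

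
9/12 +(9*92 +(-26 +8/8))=803.75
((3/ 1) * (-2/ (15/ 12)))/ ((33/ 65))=-104/ 11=-9.45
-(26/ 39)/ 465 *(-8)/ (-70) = -8/ 48825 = -0.00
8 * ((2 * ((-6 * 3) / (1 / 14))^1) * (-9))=36288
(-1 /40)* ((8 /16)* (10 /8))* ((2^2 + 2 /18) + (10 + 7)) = -95 /288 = -0.33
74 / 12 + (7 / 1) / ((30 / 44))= 493 / 30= 16.43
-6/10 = -0.60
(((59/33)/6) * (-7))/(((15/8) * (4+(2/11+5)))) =-1652/13635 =-0.12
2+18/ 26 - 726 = -9403/ 13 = -723.31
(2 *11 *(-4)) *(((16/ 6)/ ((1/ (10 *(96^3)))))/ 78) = -346030080/ 13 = -26617698.46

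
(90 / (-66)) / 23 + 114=28827 / 253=113.94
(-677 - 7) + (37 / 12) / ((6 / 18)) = -2699 / 4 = -674.75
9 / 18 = 1 / 2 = 0.50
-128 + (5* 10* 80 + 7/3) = 11623/3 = 3874.33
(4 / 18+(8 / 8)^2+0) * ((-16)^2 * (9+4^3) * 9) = 205568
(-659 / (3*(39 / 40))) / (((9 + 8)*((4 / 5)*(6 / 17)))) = -16475 / 351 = -46.94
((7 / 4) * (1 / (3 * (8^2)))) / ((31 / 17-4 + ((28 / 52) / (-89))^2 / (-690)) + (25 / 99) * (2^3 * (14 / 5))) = 604540581645 / 230823350643328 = 0.00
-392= -392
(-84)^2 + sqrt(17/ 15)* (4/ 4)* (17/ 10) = 7057.81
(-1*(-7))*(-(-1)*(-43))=-301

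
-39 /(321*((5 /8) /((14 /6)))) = -728 /1605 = -0.45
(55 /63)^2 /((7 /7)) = 3025 /3969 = 0.76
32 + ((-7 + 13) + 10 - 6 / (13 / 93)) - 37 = -415 / 13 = -31.92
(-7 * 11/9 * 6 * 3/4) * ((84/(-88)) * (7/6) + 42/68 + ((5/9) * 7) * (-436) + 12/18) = 79893317/1224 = 65272.32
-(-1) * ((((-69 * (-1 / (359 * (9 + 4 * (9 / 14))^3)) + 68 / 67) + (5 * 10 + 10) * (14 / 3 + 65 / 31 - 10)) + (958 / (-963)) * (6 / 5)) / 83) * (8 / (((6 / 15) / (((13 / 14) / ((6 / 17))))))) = -3035603926415721557 / 24634622515587021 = -123.23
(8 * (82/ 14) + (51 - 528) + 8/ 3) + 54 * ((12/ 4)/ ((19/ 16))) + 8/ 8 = -115732/ 399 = -290.06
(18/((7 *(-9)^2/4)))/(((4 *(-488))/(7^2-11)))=-19/7686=-0.00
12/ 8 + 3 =9/ 2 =4.50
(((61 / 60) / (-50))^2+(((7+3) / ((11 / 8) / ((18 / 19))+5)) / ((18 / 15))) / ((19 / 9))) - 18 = -2762196320629 / 158859000000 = -17.39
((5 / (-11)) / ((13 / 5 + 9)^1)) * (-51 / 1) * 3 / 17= 225 / 638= 0.35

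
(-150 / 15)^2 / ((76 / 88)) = 2200 / 19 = 115.79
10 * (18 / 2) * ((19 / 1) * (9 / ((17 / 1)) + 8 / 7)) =340290 / 119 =2859.58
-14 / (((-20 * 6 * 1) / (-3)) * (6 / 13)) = -91 / 120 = -0.76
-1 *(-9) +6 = 15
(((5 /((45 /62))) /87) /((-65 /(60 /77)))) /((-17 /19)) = 4712 /4441437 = 0.00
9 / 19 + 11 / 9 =290 / 171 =1.70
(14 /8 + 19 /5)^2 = 12321 /400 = 30.80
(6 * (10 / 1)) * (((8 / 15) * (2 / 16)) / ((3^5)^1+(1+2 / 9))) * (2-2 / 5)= 144 / 5495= 0.03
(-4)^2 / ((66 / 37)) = 8.97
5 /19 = 0.26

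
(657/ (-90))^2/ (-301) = -5329/ 30100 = -0.18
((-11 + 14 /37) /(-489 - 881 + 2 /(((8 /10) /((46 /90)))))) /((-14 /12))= -42444 /6380983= -0.01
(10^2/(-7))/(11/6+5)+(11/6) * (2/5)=-1.36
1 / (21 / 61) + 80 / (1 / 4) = 6781 / 21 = 322.90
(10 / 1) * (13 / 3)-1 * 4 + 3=127 / 3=42.33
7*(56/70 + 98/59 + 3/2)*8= 221.82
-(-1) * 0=0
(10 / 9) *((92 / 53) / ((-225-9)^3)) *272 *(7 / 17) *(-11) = 141680 / 763969401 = 0.00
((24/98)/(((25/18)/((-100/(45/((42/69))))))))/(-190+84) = 96/42665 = 0.00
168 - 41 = 127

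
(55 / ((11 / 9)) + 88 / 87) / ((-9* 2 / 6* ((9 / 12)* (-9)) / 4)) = 64048 / 7047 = 9.09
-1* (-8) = 8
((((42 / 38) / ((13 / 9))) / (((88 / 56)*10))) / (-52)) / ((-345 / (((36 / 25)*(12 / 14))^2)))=0.00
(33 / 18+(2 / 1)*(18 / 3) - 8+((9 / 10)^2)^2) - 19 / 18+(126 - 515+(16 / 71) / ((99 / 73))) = -26949182731 / 70290000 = -383.40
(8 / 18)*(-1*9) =-4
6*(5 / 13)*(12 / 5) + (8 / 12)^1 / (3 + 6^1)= 1970 / 351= 5.61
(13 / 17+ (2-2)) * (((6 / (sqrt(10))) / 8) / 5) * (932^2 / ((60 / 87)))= 61400859 * sqrt(10) / 4250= 45686.25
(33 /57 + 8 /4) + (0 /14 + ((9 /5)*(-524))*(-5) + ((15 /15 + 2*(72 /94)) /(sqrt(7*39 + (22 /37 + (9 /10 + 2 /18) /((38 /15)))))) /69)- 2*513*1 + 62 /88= 238*sqrt(4874765799) /7495905873 + 3087585 /836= 3693.29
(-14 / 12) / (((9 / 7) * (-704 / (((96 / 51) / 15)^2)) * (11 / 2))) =784 / 212436675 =0.00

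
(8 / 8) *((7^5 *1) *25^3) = 262609375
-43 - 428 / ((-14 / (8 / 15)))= -2803 / 105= -26.70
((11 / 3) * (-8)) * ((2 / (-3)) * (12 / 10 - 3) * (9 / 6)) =-264 / 5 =-52.80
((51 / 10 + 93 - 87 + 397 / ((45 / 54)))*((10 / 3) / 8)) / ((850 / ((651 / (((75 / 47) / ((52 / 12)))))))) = 1723631 / 4080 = 422.46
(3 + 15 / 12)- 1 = 13 / 4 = 3.25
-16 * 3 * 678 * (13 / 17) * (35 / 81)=-1645280 / 153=-10753.46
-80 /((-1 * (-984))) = -10 /123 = -0.08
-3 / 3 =-1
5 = 5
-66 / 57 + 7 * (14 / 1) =1840 / 19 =96.84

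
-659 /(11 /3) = -1977 /11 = -179.73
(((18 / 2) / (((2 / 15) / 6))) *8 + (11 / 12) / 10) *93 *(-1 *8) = -12053141 / 5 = -2410628.20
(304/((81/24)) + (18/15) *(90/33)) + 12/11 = 28048/297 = 94.44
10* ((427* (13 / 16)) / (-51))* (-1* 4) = 27755 / 102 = 272.11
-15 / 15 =-1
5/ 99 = 0.05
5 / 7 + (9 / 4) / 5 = 163 / 140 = 1.16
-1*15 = -15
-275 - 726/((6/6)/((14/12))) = -1122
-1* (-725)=725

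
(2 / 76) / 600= 1 / 22800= 0.00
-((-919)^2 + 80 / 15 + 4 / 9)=-7601101 / 9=-844566.78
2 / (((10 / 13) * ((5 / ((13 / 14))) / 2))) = 169 / 175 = 0.97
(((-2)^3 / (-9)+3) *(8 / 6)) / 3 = 140 / 81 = 1.73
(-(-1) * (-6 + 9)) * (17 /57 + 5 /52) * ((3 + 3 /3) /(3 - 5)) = -1169 /494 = -2.37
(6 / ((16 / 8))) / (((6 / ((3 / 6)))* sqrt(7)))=sqrt(7) / 28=0.09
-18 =-18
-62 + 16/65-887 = -948.75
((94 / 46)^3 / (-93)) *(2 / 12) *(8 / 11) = -415292 / 37340523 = -0.01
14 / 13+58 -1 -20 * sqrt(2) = 755 / 13 -20 * sqrt(2) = 29.79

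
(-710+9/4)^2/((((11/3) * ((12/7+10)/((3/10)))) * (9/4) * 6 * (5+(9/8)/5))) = 49.60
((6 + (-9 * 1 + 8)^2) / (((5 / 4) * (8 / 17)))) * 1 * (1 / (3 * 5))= 119 / 150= 0.79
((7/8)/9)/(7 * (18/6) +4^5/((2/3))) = 7/112104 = 0.00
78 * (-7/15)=-36.40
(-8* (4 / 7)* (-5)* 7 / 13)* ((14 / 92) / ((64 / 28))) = 0.82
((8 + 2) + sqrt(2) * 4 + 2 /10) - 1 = 4 * sqrt(2) + 46 /5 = 14.86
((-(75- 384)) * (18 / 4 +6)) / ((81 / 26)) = 9373 / 9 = 1041.44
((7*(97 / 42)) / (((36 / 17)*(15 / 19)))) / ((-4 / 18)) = -31331 / 720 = -43.52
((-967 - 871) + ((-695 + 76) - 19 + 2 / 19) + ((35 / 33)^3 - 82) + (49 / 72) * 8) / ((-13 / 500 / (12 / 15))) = 696802436800 / 8876439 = 78500.22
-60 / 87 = -20 / 29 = -0.69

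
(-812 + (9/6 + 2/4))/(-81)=10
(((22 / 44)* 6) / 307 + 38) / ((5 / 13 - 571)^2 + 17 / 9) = 0.00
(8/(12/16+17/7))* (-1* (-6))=1344/89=15.10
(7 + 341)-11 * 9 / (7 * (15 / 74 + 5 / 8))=567516 / 1715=330.91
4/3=1.33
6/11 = 0.55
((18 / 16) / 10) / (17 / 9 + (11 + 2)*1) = 0.01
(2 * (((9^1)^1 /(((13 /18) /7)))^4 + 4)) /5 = 23160014.68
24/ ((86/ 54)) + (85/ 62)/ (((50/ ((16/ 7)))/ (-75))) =10.37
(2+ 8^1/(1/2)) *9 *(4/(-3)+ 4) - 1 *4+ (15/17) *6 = 7366/17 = 433.29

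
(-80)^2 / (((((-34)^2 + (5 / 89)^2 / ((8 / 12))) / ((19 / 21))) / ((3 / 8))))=240798400 / 128193989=1.88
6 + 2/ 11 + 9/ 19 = 6.66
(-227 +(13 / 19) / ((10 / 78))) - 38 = -24668 / 95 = -259.66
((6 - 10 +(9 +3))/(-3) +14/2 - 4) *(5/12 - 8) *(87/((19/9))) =-7917/76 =-104.17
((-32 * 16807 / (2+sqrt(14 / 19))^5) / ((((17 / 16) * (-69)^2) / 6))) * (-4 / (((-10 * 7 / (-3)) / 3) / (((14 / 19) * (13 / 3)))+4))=6673961846150144 / 64622950690693- 400974011995648 * sqrt(266) / 64622950690693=2.08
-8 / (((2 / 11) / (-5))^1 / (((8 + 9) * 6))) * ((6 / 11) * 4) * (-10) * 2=-979200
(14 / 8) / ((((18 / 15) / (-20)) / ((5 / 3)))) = -875 / 18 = -48.61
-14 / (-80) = 7 / 40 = 0.18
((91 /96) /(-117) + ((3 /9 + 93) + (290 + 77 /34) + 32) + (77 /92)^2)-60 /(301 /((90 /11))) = 10719112072001 /25726311072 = 416.66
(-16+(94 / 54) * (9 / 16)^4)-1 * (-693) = 44379293 / 65536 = 677.17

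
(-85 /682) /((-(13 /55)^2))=23375 /10478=2.23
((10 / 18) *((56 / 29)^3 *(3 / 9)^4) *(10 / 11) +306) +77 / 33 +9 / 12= 241831498273 / 782301564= 309.13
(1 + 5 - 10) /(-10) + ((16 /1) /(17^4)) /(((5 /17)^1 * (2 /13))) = 0.40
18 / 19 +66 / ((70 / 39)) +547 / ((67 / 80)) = 30780961 / 44555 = 690.85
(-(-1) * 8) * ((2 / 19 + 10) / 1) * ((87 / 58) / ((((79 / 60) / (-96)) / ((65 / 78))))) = -11059200 / 1501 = -7367.89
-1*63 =-63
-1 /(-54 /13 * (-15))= -13 /810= -0.02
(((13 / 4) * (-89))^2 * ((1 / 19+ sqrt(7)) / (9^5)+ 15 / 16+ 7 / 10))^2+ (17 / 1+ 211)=263372918324853526241 * sqrt(7) / 678388773058560+ 38708719222434527678668908881 / 2062301870098022400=18770694103.62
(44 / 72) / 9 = 11 / 162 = 0.07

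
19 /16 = 1.19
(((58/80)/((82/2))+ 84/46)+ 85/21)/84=4666687/66538080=0.07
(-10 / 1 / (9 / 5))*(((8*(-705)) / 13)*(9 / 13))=282000 / 169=1668.64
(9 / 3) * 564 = 1692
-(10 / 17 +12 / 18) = -64 / 51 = -1.25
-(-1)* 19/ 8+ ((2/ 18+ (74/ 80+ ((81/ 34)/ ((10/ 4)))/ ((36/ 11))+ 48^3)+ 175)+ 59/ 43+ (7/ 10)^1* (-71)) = 110722.37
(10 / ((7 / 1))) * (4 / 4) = 10 / 7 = 1.43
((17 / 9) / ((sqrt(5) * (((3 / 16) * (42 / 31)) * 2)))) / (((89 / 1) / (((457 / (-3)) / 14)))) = -481678 * sqrt(5) / 5298615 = -0.20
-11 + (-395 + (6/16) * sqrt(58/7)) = -406 + 3 * sqrt(406)/56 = -404.92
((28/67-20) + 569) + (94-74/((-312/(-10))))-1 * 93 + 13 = 2932027/5226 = 561.05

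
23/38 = 0.61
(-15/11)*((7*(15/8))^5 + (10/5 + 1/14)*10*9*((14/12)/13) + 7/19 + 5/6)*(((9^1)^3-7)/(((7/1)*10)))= -179695954186871/32800768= -5478406.91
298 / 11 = 27.09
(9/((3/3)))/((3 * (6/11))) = 11/2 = 5.50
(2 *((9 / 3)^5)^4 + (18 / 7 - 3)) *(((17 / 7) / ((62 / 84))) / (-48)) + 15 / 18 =-2489564057821 / 5208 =-478026892.82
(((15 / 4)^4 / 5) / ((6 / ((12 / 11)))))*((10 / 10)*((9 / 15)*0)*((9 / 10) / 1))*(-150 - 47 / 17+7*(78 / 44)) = 0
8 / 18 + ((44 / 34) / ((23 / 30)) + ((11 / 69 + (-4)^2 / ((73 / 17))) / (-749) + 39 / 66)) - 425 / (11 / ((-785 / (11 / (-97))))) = -541442087652469 / 2024470602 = -267448.73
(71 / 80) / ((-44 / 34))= -1207 / 1760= -0.69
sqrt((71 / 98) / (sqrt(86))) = 2^(1 / 4) * 43^(3 / 4) * sqrt(71) / 602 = 0.28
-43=-43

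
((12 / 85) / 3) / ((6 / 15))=2 / 17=0.12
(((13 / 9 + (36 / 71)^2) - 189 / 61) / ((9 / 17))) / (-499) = 65717308 / 12428882919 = 0.01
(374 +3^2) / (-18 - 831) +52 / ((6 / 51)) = 374875 / 849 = 441.55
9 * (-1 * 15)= -135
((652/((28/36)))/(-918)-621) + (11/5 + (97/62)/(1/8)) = -33599248/55335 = -607.20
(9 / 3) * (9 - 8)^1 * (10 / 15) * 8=16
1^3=1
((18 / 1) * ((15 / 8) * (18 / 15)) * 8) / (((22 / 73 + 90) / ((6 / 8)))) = 17739 / 6592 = 2.69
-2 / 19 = -0.11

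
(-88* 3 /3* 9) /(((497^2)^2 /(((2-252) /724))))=49500 /11043433740661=0.00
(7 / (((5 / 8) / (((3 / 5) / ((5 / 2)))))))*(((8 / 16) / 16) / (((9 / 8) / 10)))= 56 / 75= 0.75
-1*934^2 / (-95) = 872356 / 95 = 9182.69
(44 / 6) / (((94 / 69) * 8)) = 253 / 376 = 0.67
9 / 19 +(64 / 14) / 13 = 1427 / 1729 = 0.83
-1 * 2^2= -4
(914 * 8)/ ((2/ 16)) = 58496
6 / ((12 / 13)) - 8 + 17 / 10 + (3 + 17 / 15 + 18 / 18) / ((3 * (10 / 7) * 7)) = 167 / 450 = 0.37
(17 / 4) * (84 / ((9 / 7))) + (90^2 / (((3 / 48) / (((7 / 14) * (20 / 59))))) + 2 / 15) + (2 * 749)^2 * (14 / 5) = 372021851 / 59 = 6305455.10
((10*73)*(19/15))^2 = 7695076/9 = 855008.44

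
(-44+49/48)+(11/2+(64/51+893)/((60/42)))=588.50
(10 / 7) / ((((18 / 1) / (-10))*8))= -25 / 252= -0.10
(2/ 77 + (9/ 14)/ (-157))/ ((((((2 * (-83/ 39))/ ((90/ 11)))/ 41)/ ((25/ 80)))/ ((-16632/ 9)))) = 570962925/ 573364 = 995.81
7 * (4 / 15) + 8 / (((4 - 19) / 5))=-4 / 5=-0.80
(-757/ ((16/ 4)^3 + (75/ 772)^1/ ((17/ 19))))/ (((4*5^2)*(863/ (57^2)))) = -8069596533/ 18152363575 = -0.44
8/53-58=-3066/53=-57.85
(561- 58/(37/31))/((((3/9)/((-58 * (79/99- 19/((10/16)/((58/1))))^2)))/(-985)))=272777877138829.03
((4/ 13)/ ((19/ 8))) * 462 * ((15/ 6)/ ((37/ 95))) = 184800/ 481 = 384.20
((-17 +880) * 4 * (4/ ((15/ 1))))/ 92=3452/ 345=10.01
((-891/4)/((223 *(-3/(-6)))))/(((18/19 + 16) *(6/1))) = -5643/287224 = -0.02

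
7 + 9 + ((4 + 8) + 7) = 35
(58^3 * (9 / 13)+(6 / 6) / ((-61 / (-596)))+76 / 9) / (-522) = -482089196 / 1862757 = -258.80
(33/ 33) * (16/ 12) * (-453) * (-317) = 191468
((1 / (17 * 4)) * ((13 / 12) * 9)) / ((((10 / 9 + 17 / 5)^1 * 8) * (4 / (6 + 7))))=22815 / 1766912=0.01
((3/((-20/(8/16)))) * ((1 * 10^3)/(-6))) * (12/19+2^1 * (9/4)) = 4875/76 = 64.14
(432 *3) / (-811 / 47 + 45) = 7614 / 163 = 46.71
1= 1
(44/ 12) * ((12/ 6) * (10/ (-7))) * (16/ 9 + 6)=-2200/ 27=-81.48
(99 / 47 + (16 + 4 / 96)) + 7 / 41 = 18.32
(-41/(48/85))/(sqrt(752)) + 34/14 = 17/7 - 3485 * sqrt(47)/9024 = -0.22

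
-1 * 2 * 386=-772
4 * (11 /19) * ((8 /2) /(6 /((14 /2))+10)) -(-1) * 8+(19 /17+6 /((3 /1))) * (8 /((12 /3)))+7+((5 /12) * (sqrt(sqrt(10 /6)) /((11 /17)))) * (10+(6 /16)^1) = 7055 * 3^(3 /4) * 5^(1 /4) /3168+135557 /6137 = 29.68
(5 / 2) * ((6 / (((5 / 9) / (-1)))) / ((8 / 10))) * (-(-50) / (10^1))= -675 / 4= -168.75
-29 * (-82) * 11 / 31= 26158 / 31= 843.81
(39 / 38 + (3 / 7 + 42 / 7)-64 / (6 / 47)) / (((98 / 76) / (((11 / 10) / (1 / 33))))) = -9537583 / 686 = -13903.18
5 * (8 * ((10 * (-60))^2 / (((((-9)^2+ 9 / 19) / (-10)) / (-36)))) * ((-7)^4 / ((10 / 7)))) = 4598395200000 / 43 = 106939423255.81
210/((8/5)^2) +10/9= 83.14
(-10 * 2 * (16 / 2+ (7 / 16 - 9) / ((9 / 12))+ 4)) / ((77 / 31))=-155 / 33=-4.70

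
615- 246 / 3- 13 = 520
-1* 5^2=-25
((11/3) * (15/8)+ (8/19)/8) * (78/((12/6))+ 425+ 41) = 3498.45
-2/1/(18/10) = -10/9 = -1.11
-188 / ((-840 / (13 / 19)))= 611 / 3990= 0.15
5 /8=0.62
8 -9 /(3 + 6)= 7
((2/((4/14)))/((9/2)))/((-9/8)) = -112/81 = -1.38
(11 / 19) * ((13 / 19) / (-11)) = -13 / 361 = -0.04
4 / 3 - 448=-1340 / 3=-446.67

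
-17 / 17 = -1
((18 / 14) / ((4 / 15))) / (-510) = -9 / 952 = -0.01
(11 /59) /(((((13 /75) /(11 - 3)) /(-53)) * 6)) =-58300 /767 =-76.01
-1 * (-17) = 17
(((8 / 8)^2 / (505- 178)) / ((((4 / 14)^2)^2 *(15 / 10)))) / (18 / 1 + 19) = 2401 / 290376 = 0.01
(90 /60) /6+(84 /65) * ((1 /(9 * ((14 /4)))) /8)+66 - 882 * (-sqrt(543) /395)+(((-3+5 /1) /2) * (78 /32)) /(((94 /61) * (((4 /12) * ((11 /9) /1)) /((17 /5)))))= 131.49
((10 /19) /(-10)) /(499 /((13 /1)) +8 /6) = -39 /29431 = -0.00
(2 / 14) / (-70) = -1 / 490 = -0.00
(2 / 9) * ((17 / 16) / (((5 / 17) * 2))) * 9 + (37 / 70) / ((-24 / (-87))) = 5.53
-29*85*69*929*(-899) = 142050059535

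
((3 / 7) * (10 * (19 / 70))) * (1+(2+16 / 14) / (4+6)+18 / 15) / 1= 5016 / 1715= 2.92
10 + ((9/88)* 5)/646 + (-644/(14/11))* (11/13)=-309025143/739024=-418.15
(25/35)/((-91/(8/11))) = -40/7007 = -0.01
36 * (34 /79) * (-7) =-8568 /79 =-108.46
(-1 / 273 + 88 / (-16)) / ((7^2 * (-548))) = 3005 / 14661192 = 0.00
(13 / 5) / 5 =13 / 25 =0.52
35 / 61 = 0.57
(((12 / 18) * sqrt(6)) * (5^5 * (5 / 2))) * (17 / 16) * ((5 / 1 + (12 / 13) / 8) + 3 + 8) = 111296875 * sqrt(6) / 1248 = 218445.96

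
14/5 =2.80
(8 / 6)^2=16 / 9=1.78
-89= -89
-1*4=-4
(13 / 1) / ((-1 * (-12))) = 13 / 12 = 1.08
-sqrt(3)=-1.73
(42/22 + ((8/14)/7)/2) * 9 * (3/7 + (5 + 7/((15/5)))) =513939/3773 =136.21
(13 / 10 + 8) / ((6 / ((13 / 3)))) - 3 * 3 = -137 / 60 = -2.28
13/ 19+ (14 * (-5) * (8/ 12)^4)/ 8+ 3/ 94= -146441/ 144666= -1.01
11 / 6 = 1.83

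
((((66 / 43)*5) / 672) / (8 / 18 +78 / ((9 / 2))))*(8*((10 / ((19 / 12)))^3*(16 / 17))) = 42768000 / 35097503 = 1.22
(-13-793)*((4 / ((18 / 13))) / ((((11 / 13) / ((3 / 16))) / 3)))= -68107 / 44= -1547.89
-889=-889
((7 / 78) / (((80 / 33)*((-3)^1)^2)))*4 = 77 / 4680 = 0.02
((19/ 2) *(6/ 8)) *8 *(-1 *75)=-4275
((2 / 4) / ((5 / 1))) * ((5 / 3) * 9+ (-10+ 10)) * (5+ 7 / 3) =11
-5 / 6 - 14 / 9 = -43 / 18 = -2.39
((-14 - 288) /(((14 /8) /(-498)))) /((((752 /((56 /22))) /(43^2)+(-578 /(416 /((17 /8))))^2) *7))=3079922809307136 /2226970427465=1383.01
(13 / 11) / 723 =13 / 7953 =0.00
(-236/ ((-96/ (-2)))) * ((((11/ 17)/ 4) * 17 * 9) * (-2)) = 1947/ 8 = 243.38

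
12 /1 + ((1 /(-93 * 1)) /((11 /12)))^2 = 1395388 /116281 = 12.00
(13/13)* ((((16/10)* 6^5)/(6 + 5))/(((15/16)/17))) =5640192/275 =20509.79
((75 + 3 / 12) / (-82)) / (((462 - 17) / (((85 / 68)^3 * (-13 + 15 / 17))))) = 775075 / 15880448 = 0.05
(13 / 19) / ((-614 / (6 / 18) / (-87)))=0.03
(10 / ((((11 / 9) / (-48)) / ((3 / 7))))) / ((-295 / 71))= 184032 / 4543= 40.51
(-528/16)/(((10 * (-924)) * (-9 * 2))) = -0.00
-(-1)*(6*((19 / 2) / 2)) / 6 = 19 / 4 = 4.75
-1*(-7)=7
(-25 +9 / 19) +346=6108 / 19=321.47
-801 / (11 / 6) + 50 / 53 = -254168 / 583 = -435.97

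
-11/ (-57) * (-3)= -0.58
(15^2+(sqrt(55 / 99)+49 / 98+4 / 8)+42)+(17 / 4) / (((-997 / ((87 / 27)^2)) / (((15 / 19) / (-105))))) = sqrt(5) / 3+11514024329 / 42962724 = 268.75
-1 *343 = -343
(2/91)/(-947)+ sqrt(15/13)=-2/86177+ sqrt(195)/13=1.07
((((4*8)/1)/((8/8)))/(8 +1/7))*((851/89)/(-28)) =-6808/5073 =-1.34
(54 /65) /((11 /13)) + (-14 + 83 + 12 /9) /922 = 160969 /152130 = 1.06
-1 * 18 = -18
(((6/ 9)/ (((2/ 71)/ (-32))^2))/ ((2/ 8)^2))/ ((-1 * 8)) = -5161984/ 3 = -1720661.33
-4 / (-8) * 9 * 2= 9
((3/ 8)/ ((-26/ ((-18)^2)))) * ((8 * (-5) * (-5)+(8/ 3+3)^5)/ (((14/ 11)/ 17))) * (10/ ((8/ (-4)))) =1373007295/ 728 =1885999.03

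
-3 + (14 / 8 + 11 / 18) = -23 / 36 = -0.64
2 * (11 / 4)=11 / 2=5.50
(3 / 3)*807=807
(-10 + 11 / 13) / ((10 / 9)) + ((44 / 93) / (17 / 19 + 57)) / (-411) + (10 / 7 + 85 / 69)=-22312309849 / 4000036950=-5.58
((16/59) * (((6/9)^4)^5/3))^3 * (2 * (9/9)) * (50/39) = 472236648286964521369600/9167685141262126980625077045396752487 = 0.00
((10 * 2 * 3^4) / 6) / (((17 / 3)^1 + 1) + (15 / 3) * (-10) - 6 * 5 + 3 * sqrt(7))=-178200 / 47833 - 7290 * sqrt(7) / 47833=-4.13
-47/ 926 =-0.05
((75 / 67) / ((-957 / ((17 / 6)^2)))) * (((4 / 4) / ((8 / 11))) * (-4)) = 7225 / 139896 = 0.05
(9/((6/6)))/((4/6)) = 27/2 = 13.50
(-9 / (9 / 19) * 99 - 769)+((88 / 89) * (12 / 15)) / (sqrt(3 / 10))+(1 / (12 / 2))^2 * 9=-10599 / 4+352 * sqrt(30) / 1335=-2648.31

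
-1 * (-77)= 77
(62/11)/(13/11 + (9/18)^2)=248/63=3.94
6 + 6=12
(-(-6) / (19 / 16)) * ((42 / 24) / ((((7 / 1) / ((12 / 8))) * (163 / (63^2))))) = 142884 / 3097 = 46.14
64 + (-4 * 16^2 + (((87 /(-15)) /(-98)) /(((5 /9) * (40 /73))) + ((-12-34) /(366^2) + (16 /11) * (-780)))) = -75608476551913 /36101142000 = -2094.35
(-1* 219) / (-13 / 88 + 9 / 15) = -96360 / 199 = -484.22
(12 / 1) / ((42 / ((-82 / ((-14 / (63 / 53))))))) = 738 / 371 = 1.99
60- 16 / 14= 412 / 7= 58.86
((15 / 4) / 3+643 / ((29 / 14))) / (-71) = -36153 / 8236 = -4.39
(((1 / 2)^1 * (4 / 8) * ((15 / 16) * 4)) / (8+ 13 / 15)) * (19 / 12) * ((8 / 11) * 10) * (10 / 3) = 625 / 154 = 4.06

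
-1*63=-63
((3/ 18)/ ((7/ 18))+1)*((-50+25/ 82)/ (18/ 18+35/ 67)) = -1365125/ 29274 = -46.63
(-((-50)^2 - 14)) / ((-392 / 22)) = 13673 / 98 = 139.52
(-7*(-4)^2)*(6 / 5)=-672 / 5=-134.40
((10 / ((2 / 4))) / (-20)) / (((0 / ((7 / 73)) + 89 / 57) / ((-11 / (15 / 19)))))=3971 / 445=8.92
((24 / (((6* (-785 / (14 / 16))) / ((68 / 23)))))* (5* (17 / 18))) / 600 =-2023 / 19499400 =-0.00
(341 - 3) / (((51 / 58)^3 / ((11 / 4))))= 181356604 / 132651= 1367.17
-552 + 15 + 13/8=-4283/8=-535.38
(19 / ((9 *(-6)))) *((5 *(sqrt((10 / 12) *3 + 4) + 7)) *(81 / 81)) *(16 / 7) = -760 / 27 - 380 *sqrt(26) / 189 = -38.40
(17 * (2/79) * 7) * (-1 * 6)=-1428/79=-18.08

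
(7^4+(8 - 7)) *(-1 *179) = -429958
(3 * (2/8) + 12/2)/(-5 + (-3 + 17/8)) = -54/47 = -1.15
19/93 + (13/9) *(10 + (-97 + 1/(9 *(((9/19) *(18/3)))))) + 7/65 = -125.30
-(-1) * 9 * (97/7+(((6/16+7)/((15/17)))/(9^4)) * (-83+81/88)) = 6669850837/53887680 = 123.77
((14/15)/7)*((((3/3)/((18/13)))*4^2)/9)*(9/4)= 0.39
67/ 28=2.39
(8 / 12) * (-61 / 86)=-61 / 129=-0.47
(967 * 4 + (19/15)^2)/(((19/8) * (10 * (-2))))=-1741322/21375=-81.47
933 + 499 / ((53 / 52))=75397 / 53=1422.58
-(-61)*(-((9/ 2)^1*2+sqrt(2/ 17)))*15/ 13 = -8235/ 13 - 915*sqrt(34)/ 221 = -657.60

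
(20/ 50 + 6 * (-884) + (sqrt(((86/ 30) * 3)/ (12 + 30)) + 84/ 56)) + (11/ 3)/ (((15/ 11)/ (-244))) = -536237/ 90 + sqrt(9030)/ 210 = -5957.74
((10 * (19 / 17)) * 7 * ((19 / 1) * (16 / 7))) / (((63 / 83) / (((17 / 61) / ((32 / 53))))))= 2066.14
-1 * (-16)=16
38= 38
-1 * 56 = -56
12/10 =6/5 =1.20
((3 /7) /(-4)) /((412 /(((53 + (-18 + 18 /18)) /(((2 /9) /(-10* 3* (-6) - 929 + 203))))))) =9477 /412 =23.00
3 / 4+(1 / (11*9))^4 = 288178807 / 384238404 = 0.75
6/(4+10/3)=0.82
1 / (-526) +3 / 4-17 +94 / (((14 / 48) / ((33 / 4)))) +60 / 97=1888075905 / 714308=2643.22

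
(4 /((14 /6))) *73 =876 /7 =125.14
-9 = -9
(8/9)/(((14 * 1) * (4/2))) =2/63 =0.03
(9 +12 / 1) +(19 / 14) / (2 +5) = 2077 / 98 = 21.19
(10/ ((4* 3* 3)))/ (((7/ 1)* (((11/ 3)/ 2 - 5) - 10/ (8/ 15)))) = -10/ 5523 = -0.00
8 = 8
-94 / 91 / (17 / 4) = -376 / 1547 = -0.24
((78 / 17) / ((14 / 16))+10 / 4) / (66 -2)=0.12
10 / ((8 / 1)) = 5 / 4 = 1.25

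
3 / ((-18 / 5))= -5 / 6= -0.83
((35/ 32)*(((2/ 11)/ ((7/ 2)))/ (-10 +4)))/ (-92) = 5/ 48576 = 0.00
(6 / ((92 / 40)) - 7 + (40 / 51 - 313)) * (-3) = 371380 / 391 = 949.82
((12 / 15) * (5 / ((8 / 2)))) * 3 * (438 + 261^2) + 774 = 206451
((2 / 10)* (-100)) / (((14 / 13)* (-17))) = 130 / 119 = 1.09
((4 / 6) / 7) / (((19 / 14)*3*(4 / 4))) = 4 / 171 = 0.02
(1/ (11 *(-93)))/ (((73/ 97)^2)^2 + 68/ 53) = -4692051893/ 7698175132263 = -0.00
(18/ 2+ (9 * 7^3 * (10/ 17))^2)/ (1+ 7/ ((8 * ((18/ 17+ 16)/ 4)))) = 184238836860/ 67337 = 2736071.36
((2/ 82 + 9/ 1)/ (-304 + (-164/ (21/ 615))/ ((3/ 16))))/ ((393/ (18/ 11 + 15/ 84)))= -103415/ 64316049248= -0.00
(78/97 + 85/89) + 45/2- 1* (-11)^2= -1670327/17266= -96.74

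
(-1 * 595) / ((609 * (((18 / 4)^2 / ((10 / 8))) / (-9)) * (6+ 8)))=425 / 10962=0.04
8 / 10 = 4 / 5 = 0.80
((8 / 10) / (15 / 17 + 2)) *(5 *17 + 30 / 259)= 299812 / 12691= 23.62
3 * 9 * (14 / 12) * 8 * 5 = 1260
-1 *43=-43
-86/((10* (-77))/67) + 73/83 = 267228/31955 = 8.36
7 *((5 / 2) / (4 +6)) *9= 15.75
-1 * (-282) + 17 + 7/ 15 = 4492/ 15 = 299.47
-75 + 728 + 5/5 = 654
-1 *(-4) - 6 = -2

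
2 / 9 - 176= -1582 / 9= -175.78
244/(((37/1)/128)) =31232/37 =844.11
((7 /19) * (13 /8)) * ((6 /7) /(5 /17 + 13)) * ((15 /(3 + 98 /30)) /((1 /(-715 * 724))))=-19305482625 /403636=-47828.94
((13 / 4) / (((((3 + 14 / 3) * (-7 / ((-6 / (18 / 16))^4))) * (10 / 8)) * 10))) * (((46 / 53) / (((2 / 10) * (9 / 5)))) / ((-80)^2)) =-3328 / 2253825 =-0.00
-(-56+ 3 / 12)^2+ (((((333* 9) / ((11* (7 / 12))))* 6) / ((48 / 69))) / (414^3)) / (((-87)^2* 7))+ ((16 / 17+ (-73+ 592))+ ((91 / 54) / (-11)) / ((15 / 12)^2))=-56974982103535313 / 22013196697800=-2588.22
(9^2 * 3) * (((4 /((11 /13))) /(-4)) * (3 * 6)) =-56862 /11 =-5169.27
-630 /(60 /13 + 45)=-546 /43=-12.70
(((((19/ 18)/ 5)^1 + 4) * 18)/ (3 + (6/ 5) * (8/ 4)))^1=379/ 27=14.04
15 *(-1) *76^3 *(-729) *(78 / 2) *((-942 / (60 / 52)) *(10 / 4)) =-382091323573440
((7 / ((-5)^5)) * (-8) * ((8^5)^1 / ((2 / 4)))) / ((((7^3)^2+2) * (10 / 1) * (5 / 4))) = 7340032 / 9191484375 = 0.00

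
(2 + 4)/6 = 1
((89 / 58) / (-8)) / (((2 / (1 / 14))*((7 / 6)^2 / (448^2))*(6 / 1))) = -34176 / 203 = -168.35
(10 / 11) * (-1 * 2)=-20 / 11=-1.82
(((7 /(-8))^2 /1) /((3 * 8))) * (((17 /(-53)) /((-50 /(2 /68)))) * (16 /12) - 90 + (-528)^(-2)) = -1628999989603 /567381196800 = -2.87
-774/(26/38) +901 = -2993/13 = -230.23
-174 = -174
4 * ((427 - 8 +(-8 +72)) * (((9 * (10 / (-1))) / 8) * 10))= -217350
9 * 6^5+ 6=69990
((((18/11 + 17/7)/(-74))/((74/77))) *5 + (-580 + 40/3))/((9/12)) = -9313895/12321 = -755.94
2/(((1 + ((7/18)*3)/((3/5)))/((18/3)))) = 216/53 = 4.08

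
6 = 6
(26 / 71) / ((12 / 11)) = 0.34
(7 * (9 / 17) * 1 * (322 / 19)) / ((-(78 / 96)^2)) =-5193216 / 54587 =-95.14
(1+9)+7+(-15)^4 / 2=50659 / 2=25329.50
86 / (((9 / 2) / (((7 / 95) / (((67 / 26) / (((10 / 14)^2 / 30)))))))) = 2236 / 240597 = 0.01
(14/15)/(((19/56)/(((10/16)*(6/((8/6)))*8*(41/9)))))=16072/57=281.96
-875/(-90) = 175/18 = 9.72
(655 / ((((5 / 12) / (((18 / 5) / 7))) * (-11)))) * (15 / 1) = -84888 / 77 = -1102.44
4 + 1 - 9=-4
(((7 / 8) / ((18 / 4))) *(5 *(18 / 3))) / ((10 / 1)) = 0.58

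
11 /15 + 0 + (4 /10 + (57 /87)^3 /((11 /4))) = 4972283 /4024185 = 1.24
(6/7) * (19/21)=38/49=0.78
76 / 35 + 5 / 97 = 7547 / 3395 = 2.22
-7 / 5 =-1.40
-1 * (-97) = 97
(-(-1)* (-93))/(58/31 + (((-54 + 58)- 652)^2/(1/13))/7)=-20181/169221718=-0.00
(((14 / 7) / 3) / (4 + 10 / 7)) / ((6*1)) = 0.02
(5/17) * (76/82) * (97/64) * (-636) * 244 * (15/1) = -1340644275/1394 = -961724.73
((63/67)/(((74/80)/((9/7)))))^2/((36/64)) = 18662400/6145441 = 3.04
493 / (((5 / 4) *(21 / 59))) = 116348 / 105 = 1108.08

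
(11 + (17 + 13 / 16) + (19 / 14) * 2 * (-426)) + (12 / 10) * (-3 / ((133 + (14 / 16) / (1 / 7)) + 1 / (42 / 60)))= -4969744231 / 4407760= -1127.50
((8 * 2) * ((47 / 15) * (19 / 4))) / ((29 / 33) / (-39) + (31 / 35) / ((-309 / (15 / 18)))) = -736567832 / 77085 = -9555.27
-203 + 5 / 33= -6694 / 33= -202.85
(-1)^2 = 1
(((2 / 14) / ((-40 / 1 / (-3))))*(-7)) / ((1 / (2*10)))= -3 / 2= -1.50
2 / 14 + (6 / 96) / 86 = 1383 / 9632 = 0.14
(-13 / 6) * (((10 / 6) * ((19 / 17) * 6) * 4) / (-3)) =4940 / 153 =32.29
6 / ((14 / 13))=39 / 7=5.57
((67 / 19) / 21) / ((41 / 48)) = 1072 / 5453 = 0.20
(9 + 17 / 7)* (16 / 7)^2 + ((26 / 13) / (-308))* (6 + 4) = 225035 / 3773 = 59.64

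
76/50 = 38/25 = 1.52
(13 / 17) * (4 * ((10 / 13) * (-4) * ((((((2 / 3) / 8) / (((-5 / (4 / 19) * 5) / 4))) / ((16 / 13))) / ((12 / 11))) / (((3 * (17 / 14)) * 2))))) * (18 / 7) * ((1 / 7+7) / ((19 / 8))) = 0.02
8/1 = 8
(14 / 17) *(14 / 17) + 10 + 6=4820 / 289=16.68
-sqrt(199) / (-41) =sqrt(199) / 41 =0.34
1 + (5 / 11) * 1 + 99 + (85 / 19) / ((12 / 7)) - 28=75.06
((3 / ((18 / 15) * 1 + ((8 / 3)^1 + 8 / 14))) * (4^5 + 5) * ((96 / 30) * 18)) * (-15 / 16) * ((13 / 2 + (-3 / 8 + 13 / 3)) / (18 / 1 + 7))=-146444193 / 9320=-15712.90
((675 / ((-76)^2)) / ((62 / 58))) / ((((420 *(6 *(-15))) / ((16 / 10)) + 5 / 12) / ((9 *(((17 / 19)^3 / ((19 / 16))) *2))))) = -4154629320 / 82691086611389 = -0.00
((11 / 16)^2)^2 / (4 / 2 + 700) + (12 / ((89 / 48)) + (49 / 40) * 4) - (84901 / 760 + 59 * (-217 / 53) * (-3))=-17009060759083261 / 20616100577280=-825.04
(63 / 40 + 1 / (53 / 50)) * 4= 5339 / 530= 10.07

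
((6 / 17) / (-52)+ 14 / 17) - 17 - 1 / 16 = -57445 / 3536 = -16.25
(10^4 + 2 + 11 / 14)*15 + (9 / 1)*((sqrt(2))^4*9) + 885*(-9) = 1993611 / 14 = 142400.79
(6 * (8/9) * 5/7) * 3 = 80/7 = 11.43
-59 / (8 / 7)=-51.62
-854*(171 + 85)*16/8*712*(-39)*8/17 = 97132019712/17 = 5713648218.35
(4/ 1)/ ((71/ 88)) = 352/ 71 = 4.96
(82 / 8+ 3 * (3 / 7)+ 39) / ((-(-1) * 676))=1415 / 18928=0.07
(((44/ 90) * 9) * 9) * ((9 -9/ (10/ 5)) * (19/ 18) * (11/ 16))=20691/ 160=129.32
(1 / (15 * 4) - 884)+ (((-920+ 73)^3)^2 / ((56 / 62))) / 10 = 4905523612662029693 / 120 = 40879363438850247.44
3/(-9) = -1/3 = -0.33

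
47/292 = 0.16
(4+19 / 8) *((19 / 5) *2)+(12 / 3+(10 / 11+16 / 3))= 38737 / 660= 58.69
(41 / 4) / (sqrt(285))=41 *sqrt(285) / 1140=0.61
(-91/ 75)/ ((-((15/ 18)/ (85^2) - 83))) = -52598/ 3598045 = -0.01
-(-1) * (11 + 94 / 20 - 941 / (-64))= 9729 / 320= 30.40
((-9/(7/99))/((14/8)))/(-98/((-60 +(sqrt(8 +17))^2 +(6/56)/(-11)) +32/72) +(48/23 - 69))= 872683020/768816517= 1.14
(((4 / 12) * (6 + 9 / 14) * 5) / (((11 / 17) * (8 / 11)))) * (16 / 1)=2635 / 7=376.43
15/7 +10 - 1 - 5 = 43/7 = 6.14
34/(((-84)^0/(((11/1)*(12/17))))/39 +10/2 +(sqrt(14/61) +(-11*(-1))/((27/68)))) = 2311378599816/2223001601995 - 8109582624*sqrt(854)/15561011213965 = 1.02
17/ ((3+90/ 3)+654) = 17/ 687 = 0.02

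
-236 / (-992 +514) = 118 / 239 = 0.49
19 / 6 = 3.17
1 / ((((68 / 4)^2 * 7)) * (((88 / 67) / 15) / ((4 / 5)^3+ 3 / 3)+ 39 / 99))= 59697 / 54568691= 0.00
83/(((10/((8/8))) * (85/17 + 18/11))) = 913/730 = 1.25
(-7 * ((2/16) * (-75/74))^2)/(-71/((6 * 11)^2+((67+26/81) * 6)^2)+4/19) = -11419787728125/21355612288352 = -0.53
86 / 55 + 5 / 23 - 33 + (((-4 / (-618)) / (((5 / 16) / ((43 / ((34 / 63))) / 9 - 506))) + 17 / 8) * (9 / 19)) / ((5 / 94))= -87530546127 / 841705700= -103.99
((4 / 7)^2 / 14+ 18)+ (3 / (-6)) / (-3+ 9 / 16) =243842 / 13377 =18.23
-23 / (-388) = 23 / 388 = 0.06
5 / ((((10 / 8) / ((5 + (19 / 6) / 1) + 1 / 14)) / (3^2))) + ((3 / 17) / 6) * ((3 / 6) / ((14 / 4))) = 70585 / 238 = 296.58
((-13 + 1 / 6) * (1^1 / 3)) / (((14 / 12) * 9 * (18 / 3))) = -11 / 162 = -0.07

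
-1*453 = -453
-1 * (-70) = 70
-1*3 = -3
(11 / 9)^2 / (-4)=-121 / 324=-0.37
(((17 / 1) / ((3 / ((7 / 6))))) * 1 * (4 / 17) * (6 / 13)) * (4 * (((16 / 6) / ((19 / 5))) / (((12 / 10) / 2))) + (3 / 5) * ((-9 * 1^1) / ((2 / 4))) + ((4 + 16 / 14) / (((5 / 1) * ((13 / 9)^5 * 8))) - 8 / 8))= -63120733334 / 12380765085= -5.10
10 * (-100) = -1000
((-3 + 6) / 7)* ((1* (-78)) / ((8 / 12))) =-351 / 7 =-50.14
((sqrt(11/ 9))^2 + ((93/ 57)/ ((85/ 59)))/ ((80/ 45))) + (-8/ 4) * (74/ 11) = -29662601/ 2558160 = -11.60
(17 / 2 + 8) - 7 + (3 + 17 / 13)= 359 / 26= 13.81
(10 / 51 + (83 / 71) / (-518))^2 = 0.04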